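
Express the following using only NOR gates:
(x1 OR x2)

((x1 NOR x2) NOR (x1 NOR x2))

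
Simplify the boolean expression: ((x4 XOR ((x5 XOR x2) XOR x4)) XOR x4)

By XOR self-cancellation ((E XOR v) XOR v = E):
= ((x5 XOR x2) XOR x4)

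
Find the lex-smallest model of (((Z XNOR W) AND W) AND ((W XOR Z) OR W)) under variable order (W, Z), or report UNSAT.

W=1, Z=1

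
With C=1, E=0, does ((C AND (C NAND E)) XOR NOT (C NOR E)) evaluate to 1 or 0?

Substituting: ((1 AND (1 NAND 0)) XOR NOT (1 NOR 0))
= 0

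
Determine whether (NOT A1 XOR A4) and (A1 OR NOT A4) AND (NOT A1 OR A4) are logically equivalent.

Yes, they are equivalent — the two output columns agree on all 4 assignments:
A1 | A4 | Expression 1 | Expression 2
-------------------------------------
0 | 0 | 1 | 1
0 | 1 | 0 | 0
1 | 0 | 0 | 0
1 | 1 | 1 | 1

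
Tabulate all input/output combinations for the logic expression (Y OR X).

Y | X | Output
--------------
0 | 0 | 0
0 | 1 | 1
1 | 0 | 1
1 | 1 | 1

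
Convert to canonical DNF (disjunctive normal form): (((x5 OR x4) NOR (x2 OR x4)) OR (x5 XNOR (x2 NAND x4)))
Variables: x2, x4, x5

(NOT x2 AND NOT x4 AND NOT x5) OR (NOT x2 AND NOT x4 AND x5) OR (NOT x2 AND x4 AND x5) OR (x2 AND NOT x4 AND x5) OR (x2 AND x4 AND NOT x5)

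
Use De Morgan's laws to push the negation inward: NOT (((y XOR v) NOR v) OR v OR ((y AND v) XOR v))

NOT ((y XOR v) NOR v) AND NOT v AND NOT ((y AND v) XOR v)
De Morgan's: NOT(OR of terms) = AND of negations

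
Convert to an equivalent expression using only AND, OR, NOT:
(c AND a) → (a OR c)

NOT (c AND a) OR (a OR c)
(Implication elimination: A → B = NOT A OR B)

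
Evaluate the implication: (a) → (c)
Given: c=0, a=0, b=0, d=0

Antecedent (a) = 0; consequent (c) = 0.
0 → 0 = 1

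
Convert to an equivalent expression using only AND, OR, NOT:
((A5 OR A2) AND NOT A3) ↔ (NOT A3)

(((A5 OR A2) AND NOT A3) AND (NOT A3)) OR (NOT ((A5 OR A2) AND NOT A3) AND A3)
(Biconditional = both true or both false)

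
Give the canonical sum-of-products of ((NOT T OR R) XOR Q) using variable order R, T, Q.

Σm(0, 3, 4, 6) = (NOT R AND NOT T AND NOT Q) OR (NOT R AND T AND Q) OR (R AND NOT T AND NOT Q) OR (R AND T AND NOT Q)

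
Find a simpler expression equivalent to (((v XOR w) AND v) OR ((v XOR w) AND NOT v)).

By distribution ((E AND v) OR (E AND NOT v) = E):
= (v XOR w)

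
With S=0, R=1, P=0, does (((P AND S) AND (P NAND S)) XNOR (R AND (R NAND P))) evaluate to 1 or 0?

Substituting: (((0 AND 0) AND (0 NAND 0)) XNOR (1 AND (1 NAND 0)))
= 0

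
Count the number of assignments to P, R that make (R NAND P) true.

Satisfying assignments: (0,0), (0,1), (1,0)
Count: 3 out of 4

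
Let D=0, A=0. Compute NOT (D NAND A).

Substituting: NOT (0 NAND 0)
= 0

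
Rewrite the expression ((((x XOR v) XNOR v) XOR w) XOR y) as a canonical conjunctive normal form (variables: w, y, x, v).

(w OR y OR NOT x OR v) AND (w OR y OR NOT x OR NOT v) AND (w OR NOT y OR x OR v) AND (w OR NOT y OR x OR NOT v) AND (NOT w OR y OR x OR v) AND (NOT w OR y OR x OR NOT v) AND (NOT w OR NOT y OR NOT x OR v) AND (NOT w OR NOT y OR NOT x OR NOT v)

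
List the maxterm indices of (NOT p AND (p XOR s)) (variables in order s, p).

ΠM(0, 1, 3) = (s OR p) AND (s OR NOT p) AND (NOT s OR NOT p)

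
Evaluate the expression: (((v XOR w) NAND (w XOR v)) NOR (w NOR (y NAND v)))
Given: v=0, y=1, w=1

Substituting: (((0 XOR 1) NAND (1 XOR 0)) NOR (1 NOR (1 NAND 0)))
= 1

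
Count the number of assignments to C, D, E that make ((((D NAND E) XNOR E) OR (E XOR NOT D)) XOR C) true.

Satisfying assignments: (0,0,0), (0,0,1), (0,1,1), (1,1,0)
Count: 4 out of 8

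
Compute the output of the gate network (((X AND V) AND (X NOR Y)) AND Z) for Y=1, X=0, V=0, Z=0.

Substituting: (((0 AND 0) AND (0 NOR 1)) AND 0)
= 0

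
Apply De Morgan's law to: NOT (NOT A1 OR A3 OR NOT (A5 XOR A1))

A1 AND NOT A3 AND (A5 XOR A1)
De Morgan's: NOT(OR of terms) = AND of negations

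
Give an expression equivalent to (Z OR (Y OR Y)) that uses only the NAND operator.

((Z NAND Z) NAND (((Y NAND Y) NAND (Y NAND Y)) NAND ((Y NAND Y) NAND (Y NAND Y))))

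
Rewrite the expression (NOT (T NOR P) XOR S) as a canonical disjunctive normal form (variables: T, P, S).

(NOT T AND NOT P AND S) OR (NOT T AND P AND NOT S) OR (T AND NOT P AND NOT S) OR (T AND P AND NOT S)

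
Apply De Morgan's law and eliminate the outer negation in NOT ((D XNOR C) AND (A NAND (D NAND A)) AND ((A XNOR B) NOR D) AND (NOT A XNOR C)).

NOT (D XNOR C) OR NOT (A NAND (D NAND A)) OR NOT ((A XNOR B) NOR D) OR NOT (NOT A XNOR C)
De Morgan's: NOT(AND of terms) = OR of negations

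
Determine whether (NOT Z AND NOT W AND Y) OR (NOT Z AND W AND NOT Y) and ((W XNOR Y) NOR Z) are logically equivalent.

Yes, they are equivalent — the two output columns agree on all 8 assignments:
Z | W | Y | Expression 1 | Expression 2
---------------------------------------
0 | 0 | 0 | 0 | 0
0 | 0 | 1 | 1 | 1
0 | 1 | 0 | 1 | 1
0 | 1 | 1 | 0 | 0
1 | 0 | 0 | 0 | 0
1 | 0 | 1 | 0 | 0
1 | 1 | 0 | 0 | 0
1 | 1 | 1 | 0 | 0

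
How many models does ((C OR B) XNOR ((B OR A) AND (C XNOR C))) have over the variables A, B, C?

Satisfying assignments: (0,0,0), (0,1,0), (0,1,1), (1,0,1), (1,1,0), (1,1,1)
Count: 6 out of 8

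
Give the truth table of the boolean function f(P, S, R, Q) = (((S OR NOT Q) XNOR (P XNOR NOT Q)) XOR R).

P | S | R | Q | Output
----------------------
0 | 0 | 0 | 0 | 0
0 | 0 | 0 | 1 | 0
0 | 0 | 1 | 0 | 1
0 | 0 | 1 | 1 | 1
0 | 1 | 0 | 0 | 0
0 | 1 | 0 | 1 | 1
0 | 1 | 1 | 0 | 1
0 | 1 | 1 | 1 | 0
1 | 0 | 0 | 0 | 1
1 | 0 | 0 | 1 | 1
1 | 0 | 1 | 0 | 0
1 | 0 | 1 | 1 | 0
1 | 1 | 0 | 0 | 1
1 | 1 | 0 | 1 | 0
1 | 1 | 1 | 0 | 0
1 | 1 | 1 | 1 | 1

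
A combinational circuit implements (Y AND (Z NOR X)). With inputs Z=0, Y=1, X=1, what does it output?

Substituting: (1 AND (0 NOR 1))
= 0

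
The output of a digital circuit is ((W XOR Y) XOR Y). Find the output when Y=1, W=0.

Substituting: ((0 XOR 1) XOR 1)
= 0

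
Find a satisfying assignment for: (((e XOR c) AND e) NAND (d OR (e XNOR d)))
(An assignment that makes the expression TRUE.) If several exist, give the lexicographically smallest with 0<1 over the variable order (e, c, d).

e=0, c=0, d=0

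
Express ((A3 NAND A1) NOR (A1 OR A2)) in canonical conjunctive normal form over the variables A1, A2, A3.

(A1 OR A2 OR A3) AND (A1 OR A2 OR NOT A3) AND (A1 OR NOT A2 OR A3) AND (A1 OR NOT A2 OR NOT A3) AND (NOT A1 OR A2 OR A3) AND (NOT A1 OR A2 OR NOT A3) AND (NOT A1 OR NOT A2 OR A3) AND (NOT A1 OR NOT A2 OR NOT A3)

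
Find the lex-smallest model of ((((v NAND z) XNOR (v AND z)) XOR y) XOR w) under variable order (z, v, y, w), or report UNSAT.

z=0, v=0, y=0, w=1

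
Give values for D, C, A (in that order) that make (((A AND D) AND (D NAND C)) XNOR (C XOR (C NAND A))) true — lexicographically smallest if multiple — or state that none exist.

D=0, C=1, A=0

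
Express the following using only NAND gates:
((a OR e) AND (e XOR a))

((((a NAND a) NAND (e NAND e)) NAND ((e NAND (e NAND a)) NAND (a NAND (e NAND a)))) NAND (((a NAND a) NAND (e NAND e)) NAND ((e NAND (e NAND a)) NAND (a NAND (e NAND a)))))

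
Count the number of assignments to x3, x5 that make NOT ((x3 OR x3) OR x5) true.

Satisfying assignments: (0,0)
Count: 1 out of 4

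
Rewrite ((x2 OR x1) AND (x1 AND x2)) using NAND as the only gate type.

((((x2 NAND x2) NAND (x1 NAND x1)) NAND ((x1 NAND x2) NAND (x1 NAND x2))) NAND (((x2 NAND x2) NAND (x1 NAND x1)) NAND ((x1 NAND x2) NAND (x1 NAND x2))))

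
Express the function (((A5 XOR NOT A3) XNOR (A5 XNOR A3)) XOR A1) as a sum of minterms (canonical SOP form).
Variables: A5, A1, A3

Σm(0, 1, 4, 5) = (NOT A5 AND NOT A1 AND NOT A3) OR (NOT A5 AND NOT A1 AND A3) OR (A5 AND NOT A1 AND NOT A3) OR (A5 AND NOT A1 AND A3)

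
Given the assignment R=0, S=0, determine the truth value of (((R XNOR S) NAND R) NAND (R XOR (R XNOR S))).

Substituting: (((0 XNOR 0) NAND 0) NAND (0 XOR (0 XNOR 0)))
= 0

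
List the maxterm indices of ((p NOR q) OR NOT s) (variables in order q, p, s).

ΠM(3, 5, 7) = (q OR NOT p OR NOT s) AND (NOT q OR p OR NOT s) AND (NOT q OR NOT p OR NOT s)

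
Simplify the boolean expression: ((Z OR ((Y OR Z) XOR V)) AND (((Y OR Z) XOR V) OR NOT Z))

By distribution ((E OR v) AND (E OR NOT v) = E):
= ((Y OR Z) XOR V)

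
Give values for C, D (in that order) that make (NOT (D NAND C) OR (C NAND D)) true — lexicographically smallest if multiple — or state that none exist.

C=0, D=0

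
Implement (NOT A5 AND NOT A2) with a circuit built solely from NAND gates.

(((A5 NAND A5) NAND (A2 NAND A2)) NAND ((A5 NAND A5) NAND (A2 NAND A2)))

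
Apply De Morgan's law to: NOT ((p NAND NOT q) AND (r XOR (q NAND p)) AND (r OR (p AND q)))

NOT (p NAND NOT q) OR NOT (r XOR (q NAND p)) OR NOT (r OR (p AND q))
De Morgan's: NOT(AND of terms) = OR of negations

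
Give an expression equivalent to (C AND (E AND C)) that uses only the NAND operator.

((C NAND ((E NAND C) NAND (E NAND C))) NAND (C NAND ((E NAND C) NAND (E NAND C))))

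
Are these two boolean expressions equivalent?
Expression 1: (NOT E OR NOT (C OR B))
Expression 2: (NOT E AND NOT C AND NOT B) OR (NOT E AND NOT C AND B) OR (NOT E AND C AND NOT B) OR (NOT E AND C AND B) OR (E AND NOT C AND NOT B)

Yes, they are equivalent — the two output columns agree on all 8 assignments:
E | C | B | Expression 1 | Expression 2
---------------------------------------
0 | 0 | 0 | 1 | 1
0 | 0 | 1 | 1 | 1
0 | 1 | 0 | 1 | 1
0 | 1 | 1 | 1 | 1
1 | 0 | 0 | 1 | 1
1 | 0 | 1 | 0 | 0
1 | 1 | 0 | 0 | 0
1 | 1 | 1 | 0 | 0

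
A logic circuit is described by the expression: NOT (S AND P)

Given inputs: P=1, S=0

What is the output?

Substituting: NOT (0 AND 1)
= 1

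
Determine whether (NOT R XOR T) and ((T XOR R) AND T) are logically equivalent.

No. Counterexample: with T=0, R=0, Expression 1 = 1 but Expression 2 = 0.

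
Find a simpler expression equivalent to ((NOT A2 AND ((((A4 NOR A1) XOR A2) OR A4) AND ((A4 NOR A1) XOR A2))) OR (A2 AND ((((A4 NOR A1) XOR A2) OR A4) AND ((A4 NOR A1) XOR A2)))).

By distribution ((E AND v) OR (E AND NOT v) = E) then absorption (E AND (E OR v) = E):
= ((A4 NOR A1) XOR A2)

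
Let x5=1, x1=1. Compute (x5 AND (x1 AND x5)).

Substituting: (1 AND (1 AND 1))
= 1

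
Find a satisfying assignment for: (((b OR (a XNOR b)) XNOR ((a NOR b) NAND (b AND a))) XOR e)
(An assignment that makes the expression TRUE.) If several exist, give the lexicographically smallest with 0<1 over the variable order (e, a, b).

e=0, a=0, b=0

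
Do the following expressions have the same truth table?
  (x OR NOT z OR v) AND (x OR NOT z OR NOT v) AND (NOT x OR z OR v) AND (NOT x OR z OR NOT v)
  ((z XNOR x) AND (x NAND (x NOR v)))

Yes, they are equivalent — the two output columns agree on all 8 assignments:
x | z | v | Expression 1 | Expression 2
---------------------------------------
0 | 0 | 0 | 1 | 1
0 | 0 | 1 | 1 | 1
0 | 1 | 0 | 0 | 0
0 | 1 | 1 | 0 | 0
1 | 0 | 0 | 0 | 0
1 | 0 | 1 | 0 | 0
1 | 1 | 0 | 1 | 1
1 | 1 | 1 | 1 | 1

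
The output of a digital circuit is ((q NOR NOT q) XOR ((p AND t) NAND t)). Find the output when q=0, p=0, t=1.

Substituting: ((0 NOR NOT 0) XOR ((0 AND 1) NAND 1))
= 1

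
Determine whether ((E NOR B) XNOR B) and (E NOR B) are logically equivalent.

No. Counterexample: with E=0, B=0, Expression 1 = 0 but Expression 2 = 1.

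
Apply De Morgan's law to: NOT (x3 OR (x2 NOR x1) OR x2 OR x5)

NOT x3 AND NOT (x2 NOR x1) AND NOT x2 AND NOT x5
De Morgan's: NOT(OR of terms) = AND of negations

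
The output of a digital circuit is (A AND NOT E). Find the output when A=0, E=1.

Substituting: (0 AND NOT 1)
= 0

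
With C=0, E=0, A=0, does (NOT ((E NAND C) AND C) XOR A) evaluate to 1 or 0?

Substituting: (NOT ((0 NAND 0) AND 0) XOR 0)
= 1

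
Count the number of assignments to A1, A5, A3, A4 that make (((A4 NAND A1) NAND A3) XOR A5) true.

Satisfying assignments: (0,0,0,0), (0,0,0,1), (0,1,1,0), (0,1,1,1), (1,0,0,0), (1,0,0,1), (1,0,1,1), (1,1,1,0)
Count: 8 out of 16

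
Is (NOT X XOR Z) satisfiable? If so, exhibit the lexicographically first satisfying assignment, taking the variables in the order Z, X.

Z=0, X=0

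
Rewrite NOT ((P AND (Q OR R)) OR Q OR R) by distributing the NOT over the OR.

NOT (P AND (Q OR R)) AND NOT Q AND NOT R
De Morgan's: NOT(OR of terms) = AND of negations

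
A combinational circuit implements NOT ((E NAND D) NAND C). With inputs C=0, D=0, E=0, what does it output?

Substituting: NOT ((0 NAND 0) NAND 0)
= 0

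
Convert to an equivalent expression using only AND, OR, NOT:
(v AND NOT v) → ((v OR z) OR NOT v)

NOT (v AND NOT v) OR ((v OR z) OR NOT v)
(Implication elimination: A → B = NOT A OR B)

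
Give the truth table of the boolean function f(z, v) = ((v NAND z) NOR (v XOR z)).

z | v | Output
--------------
0 | 0 | 0
0 | 1 | 0
1 | 0 | 0
1 | 1 | 1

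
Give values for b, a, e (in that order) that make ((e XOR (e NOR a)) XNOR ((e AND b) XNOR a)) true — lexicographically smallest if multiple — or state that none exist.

b=0, a=0, e=0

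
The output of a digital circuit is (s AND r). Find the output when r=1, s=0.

Substituting: (0 AND 1)
= 0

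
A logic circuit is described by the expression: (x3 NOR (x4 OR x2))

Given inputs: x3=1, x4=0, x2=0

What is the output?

Substituting: (1 NOR (0 OR 0))
= 0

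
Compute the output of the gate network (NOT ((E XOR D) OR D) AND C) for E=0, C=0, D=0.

Substituting: (NOT ((0 XOR 0) OR 0) AND 0)
= 0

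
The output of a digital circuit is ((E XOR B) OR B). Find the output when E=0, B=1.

Substituting: ((0 XOR 1) OR 1)
= 1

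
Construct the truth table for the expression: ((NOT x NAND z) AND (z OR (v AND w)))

w | v | z | x | Output
----------------------
0 | 0 | 0 | 0 | 0
0 | 0 | 0 | 1 | 0
0 | 0 | 1 | 0 | 0
0 | 0 | 1 | 1 | 1
0 | 1 | 0 | 0 | 0
0 | 1 | 0 | 1 | 0
0 | 1 | 1 | 0 | 0
0 | 1 | 1 | 1 | 1
1 | 0 | 0 | 0 | 0
1 | 0 | 0 | 1 | 0
1 | 0 | 1 | 0 | 0
1 | 0 | 1 | 1 | 1
1 | 1 | 0 | 0 | 1
1 | 1 | 0 | 1 | 1
1 | 1 | 1 | 0 | 0
1 | 1 | 1 | 1 | 1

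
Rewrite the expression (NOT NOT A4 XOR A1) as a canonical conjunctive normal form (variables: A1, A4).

(A1 OR A4) AND (NOT A1 OR NOT A4)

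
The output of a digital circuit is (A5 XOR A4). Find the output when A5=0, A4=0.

Substituting: (0 XOR 0)
= 0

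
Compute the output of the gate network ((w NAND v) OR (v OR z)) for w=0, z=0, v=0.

Substituting: ((0 NAND 0) OR (0 OR 0))
= 1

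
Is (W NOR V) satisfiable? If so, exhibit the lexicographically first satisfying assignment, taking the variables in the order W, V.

W=0, V=0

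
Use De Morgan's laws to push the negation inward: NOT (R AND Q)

NOT R OR NOT Q
De Morgan's: NOT(AND of terms) = OR of negations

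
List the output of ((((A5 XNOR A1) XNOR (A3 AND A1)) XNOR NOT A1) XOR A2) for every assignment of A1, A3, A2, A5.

A1 | A3 | A2 | A5 | Output
--------------------------
0 | 0 | 0 | 0 | 0
0 | 0 | 0 | 1 | 1
0 | 0 | 1 | 0 | 1
0 | 0 | 1 | 1 | 0
0 | 1 | 0 | 0 | 0
0 | 1 | 0 | 1 | 1
0 | 1 | 1 | 0 | 1
0 | 1 | 1 | 1 | 0
1 | 0 | 0 | 0 | 0
1 | 0 | 0 | 1 | 1
1 | 0 | 1 | 0 | 1
1 | 0 | 1 | 1 | 0
1 | 1 | 0 | 0 | 1
1 | 1 | 0 | 1 | 0
1 | 1 | 1 | 0 | 0
1 | 1 | 1 | 1 | 1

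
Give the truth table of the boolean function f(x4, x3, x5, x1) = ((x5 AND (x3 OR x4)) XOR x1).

x4 | x3 | x5 | x1 | Output
--------------------------
0 | 0 | 0 | 0 | 0
0 | 0 | 0 | 1 | 1
0 | 0 | 1 | 0 | 0
0 | 0 | 1 | 1 | 1
0 | 1 | 0 | 0 | 0
0 | 1 | 0 | 1 | 1
0 | 1 | 1 | 0 | 1
0 | 1 | 1 | 1 | 0
1 | 0 | 0 | 0 | 0
1 | 0 | 0 | 1 | 1
1 | 0 | 1 | 0 | 1
1 | 0 | 1 | 1 | 0
1 | 1 | 0 | 0 | 0
1 | 1 | 0 | 1 | 1
1 | 1 | 1 | 0 | 1
1 | 1 | 1 | 1 | 0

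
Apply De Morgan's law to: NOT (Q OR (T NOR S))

NOT Q AND NOT (T NOR S)
De Morgan's: NOT(OR of terms) = AND of negations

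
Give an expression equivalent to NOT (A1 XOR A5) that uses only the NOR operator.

(((((A1 NOR A5) NOR (A1 NOR A5)) NOR ((A1 NOR A5) NOR (A1 NOR A5))) NOR ((((A1 NOR A1) NOR (A5 NOR A5)) NOR ((A1 NOR A1) NOR (A5 NOR A5))) NOR (((A1 NOR A1) NOR (A5 NOR A5)) NOR ((A1 NOR A1) NOR (A5 NOR A5))))) NOR ((((A1 NOR A5) NOR (A1 NOR A5)) NOR ((A1 NOR A5) NOR (A1 NOR A5))) NOR ((((A1 NOR A1) NOR (A5 NOR A5)) NOR ((A1 NOR A1) NOR (A5 NOR A5))) NOR (((A1 NOR A1) NOR (A5 NOR A5)) NOR ((A1 NOR A1) NOR (A5 NOR A5))))))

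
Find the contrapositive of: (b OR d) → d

Contrapositive: NOT d → NOT (b OR d)
Note: A statement and its contrapositive are logically equivalent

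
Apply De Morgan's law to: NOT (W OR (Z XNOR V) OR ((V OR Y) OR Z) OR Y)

NOT W AND NOT (Z XNOR V) AND NOT ((V OR Y) OR Z) AND NOT Y
De Morgan's: NOT(OR of terms) = AND of negations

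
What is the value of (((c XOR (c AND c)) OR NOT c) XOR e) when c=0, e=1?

Substituting: (((0 XOR (0 AND 0)) OR NOT 0) XOR 1)
= 0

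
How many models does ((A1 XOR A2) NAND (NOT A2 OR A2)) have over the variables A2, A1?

Satisfying assignments: (0,0), (1,1)
Count: 2 out of 4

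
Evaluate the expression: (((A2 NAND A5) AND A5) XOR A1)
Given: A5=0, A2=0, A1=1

Substituting: (((0 NAND 0) AND 0) XOR 1)
= 1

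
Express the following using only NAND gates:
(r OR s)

((r NAND r) NAND (s NAND s))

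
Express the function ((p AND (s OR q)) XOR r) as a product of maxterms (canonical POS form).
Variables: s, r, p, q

ΠM(0, 1, 2, 7, 8, 9, 14, 15) = (s OR r OR p OR q) AND (s OR r OR p OR NOT q) AND (s OR r OR NOT p OR q) AND (s OR NOT r OR NOT p OR NOT q) AND (NOT s OR r OR p OR q) AND (NOT s OR r OR p OR NOT q) AND (NOT s OR NOT r OR NOT p OR q) AND (NOT s OR NOT r OR NOT p OR NOT q)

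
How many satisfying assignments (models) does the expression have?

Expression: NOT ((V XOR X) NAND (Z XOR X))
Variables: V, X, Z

Satisfying assignments: (0,1,0), (1,0,1)
Count: 2 out of 8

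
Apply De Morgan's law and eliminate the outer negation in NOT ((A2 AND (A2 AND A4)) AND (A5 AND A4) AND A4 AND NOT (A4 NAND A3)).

NOT (A2 AND (A2 AND A4)) OR NOT (A5 AND A4) OR NOT A4 OR (A4 NAND A3)
De Morgan's: NOT(AND of terms) = OR of negations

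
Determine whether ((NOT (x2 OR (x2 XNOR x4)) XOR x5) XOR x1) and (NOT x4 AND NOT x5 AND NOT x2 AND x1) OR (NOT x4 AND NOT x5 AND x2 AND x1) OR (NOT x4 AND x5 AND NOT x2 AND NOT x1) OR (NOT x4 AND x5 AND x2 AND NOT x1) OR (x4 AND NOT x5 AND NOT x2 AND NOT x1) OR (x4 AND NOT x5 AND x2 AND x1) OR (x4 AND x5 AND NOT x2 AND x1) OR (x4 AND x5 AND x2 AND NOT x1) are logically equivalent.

Yes, they are equivalent — the two output columns agree on all 16 assignments:
x4 | x5 | x2 | x1 | Expression 1 | Expression 2
-----------------------------------------------
0 | 0 | 0 | 0 | 0 | 0
0 | 0 | 0 | 1 | 1 | 1
0 | 0 | 1 | 0 | 0 | 0
0 | 0 | 1 | 1 | 1 | 1
0 | 1 | 0 | 0 | 1 | 1
0 | 1 | 0 | 1 | 0 | 0
0 | 1 | 1 | 0 | 1 | 1
0 | 1 | 1 | 1 | 0 | 0
1 | 0 | 0 | 0 | 1 | 1
1 | 0 | 0 | 1 | 0 | 0
1 | 0 | 1 | 0 | 0 | 0
1 | 0 | 1 | 1 | 1 | 1
1 | 1 | 0 | 0 | 0 | 0
1 | 1 | 0 | 1 | 1 | 1
1 | 1 | 1 | 0 | 1 | 1
1 | 1 | 1 | 1 | 0 | 0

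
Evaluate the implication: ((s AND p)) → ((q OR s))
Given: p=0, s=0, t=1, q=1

Antecedent ((s AND p)) = 0; consequent ((q OR s)) = 1.
0 → 1 = 1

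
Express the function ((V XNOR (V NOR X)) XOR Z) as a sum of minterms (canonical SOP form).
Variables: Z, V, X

Σm(1, 4, 6, 7) = (NOT Z AND NOT V AND X) OR (Z AND NOT V AND NOT X) OR (Z AND V AND NOT X) OR (Z AND V AND X)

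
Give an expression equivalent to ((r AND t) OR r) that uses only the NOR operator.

((((r NOR r) NOR (t NOR t)) NOR r) NOR (((r NOR r) NOR (t NOR t)) NOR r))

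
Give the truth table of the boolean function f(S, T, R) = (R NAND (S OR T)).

S | T | R | Output
------------------
0 | 0 | 0 | 1
0 | 0 | 1 | 1
0 | 1 | 0 | 1
0 | 1 | 1 | 0
1 | 0 | 0 | 1
1 | 0 | 1 | 0
1 | 1 | 0 | 1
1 | 1 | 1 | 0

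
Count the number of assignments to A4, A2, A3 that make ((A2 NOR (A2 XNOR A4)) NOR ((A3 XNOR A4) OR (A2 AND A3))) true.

Satisfying assignments: (0,0,1), (1,1,0)
Count: 2 out of 8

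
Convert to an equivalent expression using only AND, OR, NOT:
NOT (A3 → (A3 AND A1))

A3 AND NOT (A3 AND A1)
(Negated implication: NOT(A → B) = A AND NOT B)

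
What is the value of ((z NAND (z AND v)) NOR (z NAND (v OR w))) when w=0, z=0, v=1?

Substituting: ((0 NAND (0 AND 1)) NOR (0 NAND (1 OR 0)))
= 0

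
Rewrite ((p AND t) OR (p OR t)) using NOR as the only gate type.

((((p NOR p) NOR (t NOR t)) NOR ((p NOR t) NOR (p NOR t))) NOR (((p NOR p) NOR (t NOR t)) NOR ((p NOR t) NOR (p NOR t))))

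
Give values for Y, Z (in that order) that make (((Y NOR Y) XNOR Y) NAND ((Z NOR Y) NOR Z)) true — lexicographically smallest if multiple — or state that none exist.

Y=0, Z=0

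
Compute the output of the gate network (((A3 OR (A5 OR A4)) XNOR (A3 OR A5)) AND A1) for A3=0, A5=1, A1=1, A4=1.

Substituting: (((0 OR (1 OR 1)) XNOR (0 OR 1)) AND 1)
= 1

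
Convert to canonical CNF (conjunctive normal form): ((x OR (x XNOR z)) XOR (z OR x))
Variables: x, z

(NOT x OR z) AND (NOT x OR NOT z)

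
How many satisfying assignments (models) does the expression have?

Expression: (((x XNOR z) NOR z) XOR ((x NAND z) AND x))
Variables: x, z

No assignment satisfies the expression.
Count: 0 out of 4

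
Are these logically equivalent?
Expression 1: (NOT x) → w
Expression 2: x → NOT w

No, Inverse is not equivalent to original (counterexample: x=0, w=0, y=0)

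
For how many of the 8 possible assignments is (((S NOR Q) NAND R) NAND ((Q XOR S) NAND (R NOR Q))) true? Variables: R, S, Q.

Satisfying assignments: (0,1,0), (1,0,0)
Count: 2 out of 8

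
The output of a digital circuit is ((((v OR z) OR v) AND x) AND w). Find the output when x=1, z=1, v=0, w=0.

Substituting: ((((0 OR 1) OR 0) AND 1) AND 0)
= 0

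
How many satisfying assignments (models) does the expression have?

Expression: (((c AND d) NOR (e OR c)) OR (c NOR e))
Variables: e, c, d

Satisfying assignments: (0,0,0), (0,0,1)
Count: 2 out of 8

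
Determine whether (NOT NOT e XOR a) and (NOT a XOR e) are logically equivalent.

No. Counterexample: with a=0, e=0, Expression 1 = 0 but Expression 2 = 1.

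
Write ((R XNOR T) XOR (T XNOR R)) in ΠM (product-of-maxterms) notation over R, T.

ΠM(0, 1, 2, 3) = (R OR T) AND (R OR NOT T) AND (NOT R OR T) AND (NOT R OR NOT T)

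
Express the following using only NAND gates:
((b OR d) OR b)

((((b NAND b) NAND (d NAND d)) NAND ((b NAND b) NAND (d NAND d))) NAND (b NAND b))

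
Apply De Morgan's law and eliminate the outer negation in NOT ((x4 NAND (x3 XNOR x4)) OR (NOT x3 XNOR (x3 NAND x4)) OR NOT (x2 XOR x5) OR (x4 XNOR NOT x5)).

NOT (x4 NAND (x3 XNOR x4)) AND NOT (NOT x3 XNOR (x3 NAND x4)) AND (x2 XOR x5) AND NOT (x4 XNOR NOT x5)
De Morgan's: NOT(OR of terms) = AND of negations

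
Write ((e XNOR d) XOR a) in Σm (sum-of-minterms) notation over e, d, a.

Σm(0, 3, 5, 6) = (NOT e AND NOT d AND NOT a) OR (NOT e AND d AND a) OR (e AND NOT d AND a) OR (e AND d AND NOT a)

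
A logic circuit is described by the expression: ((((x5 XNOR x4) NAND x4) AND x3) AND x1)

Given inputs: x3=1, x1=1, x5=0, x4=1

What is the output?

Substituting: ((((0 XNOR 1) NAND 1) AND 1) AND 1)
= 1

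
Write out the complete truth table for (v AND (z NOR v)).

z | v | Output
--------------
0 | 0 | 0
0 | 1 | 0
1 | 0 | 0
1 | 1 | 0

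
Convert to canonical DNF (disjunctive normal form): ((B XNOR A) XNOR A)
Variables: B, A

(B AND NOT A) OR (B AND A)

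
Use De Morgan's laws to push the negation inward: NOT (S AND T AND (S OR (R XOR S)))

NOT S OR NOT T OR NOT (S OR (R XOR S))
De Morgan's: NOT(AND of terms) = OR of negations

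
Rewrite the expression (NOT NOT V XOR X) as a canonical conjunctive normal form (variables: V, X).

(V OR X) AND (NOT V OR NOT X)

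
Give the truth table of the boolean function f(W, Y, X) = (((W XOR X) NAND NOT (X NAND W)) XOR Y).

W | Y | X | Output
------------------
0 | 0 | 0 | 1
0 | 0 | 1 | 1
0 | 1 | 0 | 0
0 | 1 | 1 | 0
1 | 0 | 0 | 1
1 | 0 | 1 | 1
1 | 1 | 0 | 0
1 | 1 | 1 | 0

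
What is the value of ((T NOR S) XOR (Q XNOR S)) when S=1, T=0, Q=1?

Substituting: ((0 NOR 1) XOR (1 XNOR 1))
= 1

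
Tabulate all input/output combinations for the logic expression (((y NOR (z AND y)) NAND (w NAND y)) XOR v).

w | y | v | z | Output
----------------------
0 | 0 | 0 | 0 | 0
0 | 0 | 0 | 1 | 0
0 | 0 | 1 | 0 | 1
0 | 0 | 1 | 1 | 1
0 | 1 | 0 | 0 | 1
0 | 1 | 0 | 1 | 1
0 | 1 | 1 | 0 | 0
0 | 1 | 1 | 1 | 0
1 | 0 | 0 | 0 | 0
1 | 0 | 0 | 1 | 0
1 | 0 | 1 | 0 | 1
1 | 0 | 1 | 1 | 1
1 | 1 | 0 | 0 | 1
1 | 1 | 0 | 1 | 1
1 | 1 | 1 | 0 | 0
1 | 1 | 1 | 1 | 0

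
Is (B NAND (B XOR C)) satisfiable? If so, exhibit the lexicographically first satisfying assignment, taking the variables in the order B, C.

B=0, C=0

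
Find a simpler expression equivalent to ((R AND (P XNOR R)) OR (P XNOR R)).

By absorption (E OR (E AND v) = E):
= (P XNOR R)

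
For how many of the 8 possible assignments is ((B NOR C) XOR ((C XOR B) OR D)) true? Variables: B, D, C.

Satisfying assignments: (0,0,0), (0,0,1), (0,1,1), (1,0,0), (1,1,0), (1,1,1)
Count: 6 out of 8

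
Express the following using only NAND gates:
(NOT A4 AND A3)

(((A4 NAND A4) NAND A3) NAND ((A4 NAND A4) NAND A3))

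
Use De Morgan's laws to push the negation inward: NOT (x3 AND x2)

NOT x3 OR NOT x2
De Morgan's: NOT(AND of terms) = OR of negations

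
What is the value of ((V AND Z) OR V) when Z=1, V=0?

Substituting: ((0 AND 1) OR 0)
= 0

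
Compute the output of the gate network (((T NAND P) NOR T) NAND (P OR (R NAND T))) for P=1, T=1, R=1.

Substituting: (((1 NAND 1) NOR 1) NAND (1 OR (1 NAND 1)))
= 1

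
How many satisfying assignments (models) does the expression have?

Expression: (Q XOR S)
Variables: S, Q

Satisfying assignments: (0,1), (1,0)
Count: 2 out of 4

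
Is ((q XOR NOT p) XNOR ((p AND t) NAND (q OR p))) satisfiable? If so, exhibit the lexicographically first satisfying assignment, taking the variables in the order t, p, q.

t=0, p=0, q=0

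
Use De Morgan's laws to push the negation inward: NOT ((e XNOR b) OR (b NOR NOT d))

NOT (e XNOR b) AND NOT (b NOR NOT d)
De Morgan's: NOT(OR of terms) = AND of negations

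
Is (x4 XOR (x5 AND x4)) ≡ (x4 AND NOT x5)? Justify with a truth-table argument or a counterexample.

Yes, they are equivalent — the two output columns agree on all 4 assignments:
x4 | x5 | Expression 1 | Expression 2
-------------------------------------
0 | 0 | 0 | 0
0 | 1 | 0 | 0
1 | 0 | 1 | 1
1 | 1 | 0 | 0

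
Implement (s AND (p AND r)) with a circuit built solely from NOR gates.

((s NOR s) NOR (((p NOR p) NOR (r NOR r)) NOR ((p NOR p) NOR (r NOR r))))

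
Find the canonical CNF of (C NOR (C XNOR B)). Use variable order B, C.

(B OR C) AND (B OR NOT C) AND (NOT B OR NOT C)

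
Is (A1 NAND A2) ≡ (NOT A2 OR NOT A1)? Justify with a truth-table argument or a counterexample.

Yes, they are equivalent — the two output columns agree on all 4 assignments:
A2 | A1 | Expression 1 | Expression 2
-------------------------------------
0 | 0 | 1 | 1
0 | 1 | 1 | 1
1 | 0 | 1 | 1
1 | 1 | 0 | 0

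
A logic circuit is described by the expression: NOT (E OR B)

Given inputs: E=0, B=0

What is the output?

Substituting: NOT (0 OR 0)
= 1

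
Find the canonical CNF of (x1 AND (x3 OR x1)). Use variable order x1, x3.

(x1 OR x3) AND (x1 OR NOT x3)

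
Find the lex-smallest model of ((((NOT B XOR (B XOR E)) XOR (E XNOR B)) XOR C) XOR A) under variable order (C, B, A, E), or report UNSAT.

C=0, B=0, A=1, E=0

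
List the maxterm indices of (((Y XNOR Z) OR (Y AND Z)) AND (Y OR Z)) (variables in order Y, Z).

ΠM(0, 1, 2) = (Y OR Z) AND (Y OR NOT Z) AND (NOT Y OR Z)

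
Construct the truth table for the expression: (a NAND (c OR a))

a | c | Output
--------------
0 | 0 | 1
0 | 1 | 1
1 | 0 | 0
1 | 1 | 0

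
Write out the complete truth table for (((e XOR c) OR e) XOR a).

a | c | e | Output
------------------
0 | 0 | 0 | 0
0 | 0 | 1 | 1
0 | 1 | 0 | 1
0 | 1 | 1 | 1
1 | 0 | 0 | 1
1 | 0 | 1 | 0
1 | 1 | 0 | 0
1 | 1 | 1 | 0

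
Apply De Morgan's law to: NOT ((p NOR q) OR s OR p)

NOT (p NOR q) AND NOT s AND NOT p
De Morgan's: NOT(OR of terms) = AND of negations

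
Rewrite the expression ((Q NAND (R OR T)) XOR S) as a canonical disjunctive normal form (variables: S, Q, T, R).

(NOT S AND NOT Q AND NOT T AND NOT R) OR (NOT S AND NOT Q AND NOT T AND R) OR (NOT S AND NOT Q AND T AND NOT R) OR (NOT S AND NOT Q AND T AND R) OR (NOT S AND Q AND NOT T AND NOT R) OR (S AND Q AND NOT T AND R) OR (S AND Q AND T AND NOT R) OR (S AND Q AND T AND R)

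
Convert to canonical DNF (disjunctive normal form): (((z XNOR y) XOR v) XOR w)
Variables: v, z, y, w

(NOT v AND NOT z AND NOT y AND NOT w) OR (NOT v AND NOT z AND y AND w) OR (NOT v AND z AND NOT y AND w) OR (NOT v AND z AND y AND NOT w) OR (v AND NOT z AND NOT y AND w) OR (v AND NOT z AND y AND NOT w) OR (v AND z AND NOT y AND NOT w) OR (v AND z AND y AND w)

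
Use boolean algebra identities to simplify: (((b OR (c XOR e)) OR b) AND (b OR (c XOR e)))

By absorption (E AND (E OR v) = E):
= (b OR (c XOR e))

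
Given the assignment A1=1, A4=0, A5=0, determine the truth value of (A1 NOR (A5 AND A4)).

Substituting: (1 NOR (0 AND 0))
= 0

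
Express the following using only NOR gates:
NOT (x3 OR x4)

(((x3 NOR x4) NOR (x3 NOR x4)) NOR ((x3 NOR x4) NOR (x3 NOR x4)))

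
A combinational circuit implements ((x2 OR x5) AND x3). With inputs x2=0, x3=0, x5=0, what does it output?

Substituting: ((0 OR 0) AND 0)
= 0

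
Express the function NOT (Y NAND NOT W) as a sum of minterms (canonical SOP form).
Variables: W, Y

Σm(1) = (NOT W AND Y)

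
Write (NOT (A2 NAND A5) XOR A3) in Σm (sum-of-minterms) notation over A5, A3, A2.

Σm(2, 3, 5, 6) = (NOT A5 AND A3 AND NOT A2) OR (NOT A5 AND A3 AND A2) OR (A5 AND NOT A3 AND A2) OR (A5 AND A3 AND NOT A2)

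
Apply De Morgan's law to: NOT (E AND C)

NOT E OR NOT C
De Morgan's: NOT(AND of terms) = OR of negations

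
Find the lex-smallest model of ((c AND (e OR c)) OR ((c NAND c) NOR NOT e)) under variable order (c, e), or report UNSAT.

c=1, e=0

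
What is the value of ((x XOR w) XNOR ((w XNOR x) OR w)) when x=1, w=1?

Substituting: ((1 XOR 1) XNOR ((1 XNOR 1) OR 1))
= 0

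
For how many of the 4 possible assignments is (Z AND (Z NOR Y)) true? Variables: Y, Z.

No assignment satisfies the expression.
Count: 0 out of 4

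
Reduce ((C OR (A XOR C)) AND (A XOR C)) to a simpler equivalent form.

By absorption (E AND (E OR v) = E):
= (A XOR C)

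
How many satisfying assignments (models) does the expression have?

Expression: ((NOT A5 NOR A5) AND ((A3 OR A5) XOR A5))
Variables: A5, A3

No assignment satisfies the expression.
Count: 0 out of 4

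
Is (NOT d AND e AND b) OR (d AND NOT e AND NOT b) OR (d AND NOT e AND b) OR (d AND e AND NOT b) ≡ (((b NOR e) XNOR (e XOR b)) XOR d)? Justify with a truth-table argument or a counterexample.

Yes, they are equivalent — the two output columns agree on all 8 assignments:
d | e | b | Expression 1 | Expression 2
---------------------------------------
0 | 0 | 0 | 0 | 0
0 | 0 | 1 | 0 | 0
0 | 1 | 0 | 0 | 0
0 | 1 | 1 | 1 | 1
1 | 0 | 0 | 1 | 1
1 | 0 | 1 | 1 | 1
1 | 1 | 0 | 1 | 1
1 | 1 | 1 | 0 | 0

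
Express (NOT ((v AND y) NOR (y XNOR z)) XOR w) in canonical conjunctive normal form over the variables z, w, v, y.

(z OR w OR v OR NOT y) AND (z OR NOT w OR v OR y) AND (z OR NOT w OR NOT v OR y) AND (z OR NOT w OR NOT v OR NOT y) AND (NOT z OR w OR v OR y) AND (NOT z OR w OR NOT v OR y) AND (NOT z OR NOT w OR v OR NOT y) AND (NOT z OR NOT w OR NOT v OR NOT y)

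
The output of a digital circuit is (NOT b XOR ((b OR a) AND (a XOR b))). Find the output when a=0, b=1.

Substituting: (NOT 1 XOR ((1 OR 0) AND (0 XOR 1)))
= 1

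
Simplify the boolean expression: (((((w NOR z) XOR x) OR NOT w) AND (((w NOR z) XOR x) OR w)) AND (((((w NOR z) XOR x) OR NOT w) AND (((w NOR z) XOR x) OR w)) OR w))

By absorption (E AND (E OR v) = E) then distribution ((E OR v) AND (E OR NOT v) = E):
= ((w NOR z) XOR x)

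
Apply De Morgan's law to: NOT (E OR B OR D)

NOT E AND NOT B AND NOT D
De Morgan's: NOT(OR of terms) = AND of negations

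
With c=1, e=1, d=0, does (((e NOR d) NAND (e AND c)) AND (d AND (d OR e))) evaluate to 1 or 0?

Substituting: (((1 NOR 0) NAND (1 AND 1)) AND (0 AND (0 OR 1)))
= 0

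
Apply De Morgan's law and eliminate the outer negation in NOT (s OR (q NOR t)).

NOT s AND NOT (q NOR t)
De Morgan's: NOT(OR of terms) = AND of negations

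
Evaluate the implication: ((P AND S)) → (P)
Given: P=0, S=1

Antecedent ((P AND S)) = 0; consequent (P) = 0.
0 → 0 = 1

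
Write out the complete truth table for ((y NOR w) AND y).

y | w | Output
--------------
0 | 0 | 0
0 | 1 | 0
1 | 0 | 0
1 | 1 | 0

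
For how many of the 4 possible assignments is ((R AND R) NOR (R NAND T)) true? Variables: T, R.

No assignment satisfies the expression.
Count: 0 out of 4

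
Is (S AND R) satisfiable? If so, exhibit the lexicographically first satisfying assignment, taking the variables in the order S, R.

S=1, R=1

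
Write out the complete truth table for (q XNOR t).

q | t | Output
--------------
0 | 0 | 1
0 | 1 | 0
1 | 0 | 0
1 | 1 | 1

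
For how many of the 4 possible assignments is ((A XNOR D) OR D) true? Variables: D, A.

Satisfying assignments: (0,0), (1,0), (1,1)
Count: 3 out of 4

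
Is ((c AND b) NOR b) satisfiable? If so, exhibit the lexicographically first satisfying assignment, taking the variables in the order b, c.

b=0, c=0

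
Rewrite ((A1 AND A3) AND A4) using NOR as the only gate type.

((((A1 NOR A1) NOR (A3 NOR A3)) NOR ((A1 NOR A1) NOR (A3 NOR A3))) NOR (A4 NOR A4))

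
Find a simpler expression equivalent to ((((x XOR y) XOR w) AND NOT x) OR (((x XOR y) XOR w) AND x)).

By distribution ((E AND v) OR (E AND NOT v) = E):
= ((x XOR y) XOR w)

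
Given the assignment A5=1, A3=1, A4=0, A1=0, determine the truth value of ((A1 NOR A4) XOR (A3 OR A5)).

Substituting: ((0 NOR 0) XOR (1 OR 1))
= 0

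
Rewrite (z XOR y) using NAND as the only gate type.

((z NAND (z NAND y)) NAND (y NAND (z NAND y)))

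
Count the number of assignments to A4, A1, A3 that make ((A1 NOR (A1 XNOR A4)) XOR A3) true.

Satisfying assignments: (0,0,1), (0,1,1), (1,0,0), (1,1,1)
Count: 4 out of 8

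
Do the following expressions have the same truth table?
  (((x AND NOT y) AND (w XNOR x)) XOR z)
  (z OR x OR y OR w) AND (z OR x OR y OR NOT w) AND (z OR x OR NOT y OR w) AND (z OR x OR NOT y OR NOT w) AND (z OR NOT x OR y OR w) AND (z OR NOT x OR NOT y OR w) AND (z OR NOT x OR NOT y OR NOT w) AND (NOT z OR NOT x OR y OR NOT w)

Yes, they are equivalent — the two output columns agree on all 16 assignments:
z | x | y | w | Expression 1 | Expression 2
-------------------------------------------
0 | 0 | 0 | 0 | 0 | 0
0 | 0 | 0 | 1 | 0 | 0
0 | 0 | 1 | 0 | 0 | 0
0 | 0 | 1 | 1 | 0 | 0
0 | 1 | 0 | 0 | 0 | 0
0 | 1 | 0 | 1 | 1 | 1
0 | 1 | 1 | 0 | 0 | 0
0 | 1 | 1 | 1 | 0 | 0
1 | 0 | 0 | 0 | 1 | 1
1 | 0 | 0 | 1 | 1 | 1
1 | 0 | 1 | 0 | 1 | 1
1 | 0 | 1 | 1 | 1 | 1
1 | 1 | 0 | 0 | 1 | 1
1 | 1 | 0 | 1 | 0 | 0
1 | 1 | 1 | 0 | 1 | 1
1 | 1 | 1 | 1 | 1 | 1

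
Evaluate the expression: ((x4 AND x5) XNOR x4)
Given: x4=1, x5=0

Substituting: ((1 AND 0) XNOR 1)
= 0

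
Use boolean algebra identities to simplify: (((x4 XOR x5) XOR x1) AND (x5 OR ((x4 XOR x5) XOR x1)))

By absorption (E AND (E OR v) = E):
= ((x4 XOR x5) XOR x1)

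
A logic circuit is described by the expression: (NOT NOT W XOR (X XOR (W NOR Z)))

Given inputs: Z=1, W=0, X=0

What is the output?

Substituting: (NOT NOT 0 XOR (0 XOR (0 NOR 1)))
= 0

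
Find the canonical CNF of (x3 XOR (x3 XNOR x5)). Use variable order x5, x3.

(NOT x5 OR x3) AND (NOT x5 OR NOT x3)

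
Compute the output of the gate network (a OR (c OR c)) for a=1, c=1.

Substituting: (1 OR (1 OR 1))
= 1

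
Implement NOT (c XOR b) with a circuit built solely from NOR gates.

(((((c NOR b) NOR (c NOR b)) NOR ((c NOR b) NOR (c NOR b))) NOR ((((c NOR c) NOR (b NOR b)) NOR ((c NOR c) NOR (b NOR b))) NOR (((c NOR c) NOR (b NOR b)) NOR ((c NOR c) NOR (b NOR b))))) NOR ((((c NOR b) NOR (c NOR b)) NOR ((c NOR b) NOR (c NOR b))) NOR ((((c NOR c) NOR (b NOR b)) NOR ((c NOR c) NOR (b NOR b))) NOR (((c NOR c) NOR (b NOR b)) NOR ((c NOR c) NOR (b NOR b))))))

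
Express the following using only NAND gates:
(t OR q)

((t NAND t) NAND (q NAND q))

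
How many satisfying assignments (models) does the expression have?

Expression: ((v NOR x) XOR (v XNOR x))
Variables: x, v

Satisfying assignments: (1,1)
Count: 1 out of 4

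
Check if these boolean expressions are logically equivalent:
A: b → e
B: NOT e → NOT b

Yes, Contrapositive is always equivalent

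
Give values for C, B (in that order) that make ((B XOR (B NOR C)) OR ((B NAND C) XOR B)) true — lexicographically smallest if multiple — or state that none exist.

C=0, B=0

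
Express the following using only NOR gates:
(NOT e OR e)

(((e NOR e) NOR e) NOR ((e NOR e) NOR e))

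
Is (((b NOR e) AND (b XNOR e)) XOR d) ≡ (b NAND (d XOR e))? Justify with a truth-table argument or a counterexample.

No. Counterexample: with e=0, d=0, b=1, Expression 1 = 0 but Expression 2 = 1.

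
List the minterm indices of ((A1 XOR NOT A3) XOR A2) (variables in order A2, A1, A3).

Σm(0, 3, 5, 6) = (NOT A2 AND NOT A1 AND NOT A3) OR (NOT A2 AND A1 AND A3) OR (A2 AND NOT A1 AND A3) OR (A2 AND A1 AND NOT A3)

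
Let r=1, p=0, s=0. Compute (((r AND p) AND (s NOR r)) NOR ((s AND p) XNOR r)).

Substituting: (((1 AND 0) AND (0 NOR 1)) NOR ((0 AND 0) XNOR 1))
= 1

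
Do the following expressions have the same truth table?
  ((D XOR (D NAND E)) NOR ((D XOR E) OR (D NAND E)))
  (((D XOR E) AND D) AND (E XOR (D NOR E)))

Yes, they are equivalent — the two output columns agree on all 4 assignments:
D | E | Expression 1 | Expression 2
-----------------------------------
0 | 0 | 0 | 0
0 | 1 | 0 | 0
1 | 0 | 0 | 0
1 | 1 | 0 | 0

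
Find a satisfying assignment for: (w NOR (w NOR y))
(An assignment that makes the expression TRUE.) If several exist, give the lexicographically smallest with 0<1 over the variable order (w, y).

w=0, y=1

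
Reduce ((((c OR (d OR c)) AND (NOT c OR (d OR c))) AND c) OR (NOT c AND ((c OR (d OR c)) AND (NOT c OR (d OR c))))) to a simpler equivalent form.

By distribution ((E AND v) OR (E AND NOT v) = E) then distribution ((E OR v) AND (E OR NOT v) = E):
= (d OR c)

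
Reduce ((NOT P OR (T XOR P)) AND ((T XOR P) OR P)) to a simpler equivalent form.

By distribution ((E OR v) AND (E OR NOT v) = E):
= (T XOR P)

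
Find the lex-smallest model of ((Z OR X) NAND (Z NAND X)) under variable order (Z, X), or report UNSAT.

Z=0, X=0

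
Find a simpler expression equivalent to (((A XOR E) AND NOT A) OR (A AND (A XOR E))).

By distribution ((E AND v) OR (E AND NOT v) = E):
= (A XOR E)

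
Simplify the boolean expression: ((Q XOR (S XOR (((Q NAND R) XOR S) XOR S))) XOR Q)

By XOR self-cancellation ((E XOR v) XOR v = E) then XOR self-cancellation ((E XOR v) XOR v = E):
= ((Q NAND R) XOR S)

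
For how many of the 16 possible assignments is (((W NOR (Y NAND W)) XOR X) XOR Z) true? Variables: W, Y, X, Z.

Satisfying assignments: (0,0,0,1), (0,0,1,0), (0,1,0,1), (0,1,1,0), (1,0,0,1), (1,0,1,0), (1,1,0,1), (1,1,1,0)
Count: 8 out of 16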